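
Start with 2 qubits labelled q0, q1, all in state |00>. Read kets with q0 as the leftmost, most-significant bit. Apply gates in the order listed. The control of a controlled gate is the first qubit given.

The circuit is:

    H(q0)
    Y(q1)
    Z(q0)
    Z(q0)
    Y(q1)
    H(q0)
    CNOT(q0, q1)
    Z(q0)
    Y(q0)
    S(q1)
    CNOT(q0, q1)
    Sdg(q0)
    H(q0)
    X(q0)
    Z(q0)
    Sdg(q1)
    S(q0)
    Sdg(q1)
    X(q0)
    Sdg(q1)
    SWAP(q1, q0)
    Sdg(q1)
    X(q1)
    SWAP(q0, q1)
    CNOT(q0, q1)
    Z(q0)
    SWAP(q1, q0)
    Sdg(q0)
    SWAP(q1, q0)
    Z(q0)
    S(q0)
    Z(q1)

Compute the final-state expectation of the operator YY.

The observable YY averages to -1. Key observation: gates 1-6 undo each other exactly, leaving only the rest of the circuit to track.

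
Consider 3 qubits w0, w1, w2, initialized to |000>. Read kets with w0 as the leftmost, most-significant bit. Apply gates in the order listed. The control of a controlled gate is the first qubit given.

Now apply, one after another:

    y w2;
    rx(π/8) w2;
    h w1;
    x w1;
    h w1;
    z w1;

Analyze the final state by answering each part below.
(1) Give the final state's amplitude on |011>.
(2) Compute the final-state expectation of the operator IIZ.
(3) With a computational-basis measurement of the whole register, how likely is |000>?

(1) |011> carries amplitude 0 in the final state. Key observation: steps 3-6 multiply out to the identity, so the circuit reduces to the remaining gates.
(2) The observable IIZ averages to -sqrt(sqrt(2) + 2)/2.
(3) The probability of measuring |000> is sin(pi/16)**2.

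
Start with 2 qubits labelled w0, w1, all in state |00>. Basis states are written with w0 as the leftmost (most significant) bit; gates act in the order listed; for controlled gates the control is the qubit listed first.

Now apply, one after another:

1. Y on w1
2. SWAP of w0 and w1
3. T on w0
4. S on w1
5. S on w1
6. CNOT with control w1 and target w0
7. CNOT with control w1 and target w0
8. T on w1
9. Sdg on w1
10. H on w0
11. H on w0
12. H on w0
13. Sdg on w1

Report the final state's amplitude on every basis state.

The final amplitudes are sqrt(2)*exp(3*I*pi/4)/2 on |00>, 0 on |01>, -sqrt(2)*exp(3*I*pi/4)/2 on |10>, 0 on |11>.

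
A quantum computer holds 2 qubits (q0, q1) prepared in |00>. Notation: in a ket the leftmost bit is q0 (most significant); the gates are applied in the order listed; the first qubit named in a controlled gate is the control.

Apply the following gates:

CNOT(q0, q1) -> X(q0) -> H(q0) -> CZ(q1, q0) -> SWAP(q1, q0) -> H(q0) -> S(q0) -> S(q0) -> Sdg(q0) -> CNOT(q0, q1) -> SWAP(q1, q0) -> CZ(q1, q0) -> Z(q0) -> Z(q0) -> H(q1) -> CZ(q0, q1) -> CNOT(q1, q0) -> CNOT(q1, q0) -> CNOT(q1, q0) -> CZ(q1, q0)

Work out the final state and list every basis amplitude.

The final amplitudes are sqrt(2)*(1 - I)/4 on |00>, sqrt(2)*(1 - I)/4 on |01>, sqrt(2)*(-1 - I)/4 on |10>, sqrt(2)*(-1 - I)/4 on |11>.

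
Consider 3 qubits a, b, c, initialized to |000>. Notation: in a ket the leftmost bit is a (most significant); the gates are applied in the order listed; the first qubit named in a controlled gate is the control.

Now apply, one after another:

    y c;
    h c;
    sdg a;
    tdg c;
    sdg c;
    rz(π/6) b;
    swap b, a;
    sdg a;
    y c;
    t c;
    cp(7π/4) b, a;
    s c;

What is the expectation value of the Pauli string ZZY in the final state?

In the final state, ZZY has expectation -1.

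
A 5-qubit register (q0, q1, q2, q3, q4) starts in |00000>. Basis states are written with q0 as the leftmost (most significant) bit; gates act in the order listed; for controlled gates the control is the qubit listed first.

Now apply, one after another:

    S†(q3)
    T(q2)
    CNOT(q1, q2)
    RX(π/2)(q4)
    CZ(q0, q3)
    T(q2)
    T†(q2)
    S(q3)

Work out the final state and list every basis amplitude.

The final amplitudes are sqrt(2)/2 on |00000>, -sqrt(2)*I/2 on |00001>, and 0 on every other basis state.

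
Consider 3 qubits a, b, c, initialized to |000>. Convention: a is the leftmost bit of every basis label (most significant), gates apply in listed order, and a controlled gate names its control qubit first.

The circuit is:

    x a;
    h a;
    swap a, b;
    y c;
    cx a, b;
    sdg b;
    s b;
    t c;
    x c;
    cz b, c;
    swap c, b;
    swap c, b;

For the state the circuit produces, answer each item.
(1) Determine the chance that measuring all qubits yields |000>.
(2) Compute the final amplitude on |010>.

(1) Outcome |000> occurs with probability 1/2. Key observation: steps 11-12 multiply out to the identity, so the circuit reduces to the remaining gates.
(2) The final state's coefficient on |010> equals -sqrt(2)*exp(3*I*pi/4)/2.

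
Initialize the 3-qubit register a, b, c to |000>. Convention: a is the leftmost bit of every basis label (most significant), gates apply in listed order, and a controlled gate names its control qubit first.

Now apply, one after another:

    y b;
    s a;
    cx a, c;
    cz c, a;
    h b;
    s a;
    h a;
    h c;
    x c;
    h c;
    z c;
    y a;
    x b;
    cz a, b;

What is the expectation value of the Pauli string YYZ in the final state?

In the final state, YYZ has expectation 1. Key observation: the block from step 8 through step 11 cancels to the identity and can be dropped.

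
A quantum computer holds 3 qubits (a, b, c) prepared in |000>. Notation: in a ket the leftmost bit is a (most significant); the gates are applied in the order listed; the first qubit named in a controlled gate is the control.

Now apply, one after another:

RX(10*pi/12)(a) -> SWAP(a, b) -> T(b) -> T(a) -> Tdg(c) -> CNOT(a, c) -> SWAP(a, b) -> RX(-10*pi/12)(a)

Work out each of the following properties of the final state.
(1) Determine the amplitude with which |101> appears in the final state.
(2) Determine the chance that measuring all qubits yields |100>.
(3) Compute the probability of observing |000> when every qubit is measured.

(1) The final state's coefficient on |101> equals 0.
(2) A full measurement returns |100> with probability 1/8 - sqrt(2)/16.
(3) The probability of measuring |000> is sqrt(2)/16 + 7/8.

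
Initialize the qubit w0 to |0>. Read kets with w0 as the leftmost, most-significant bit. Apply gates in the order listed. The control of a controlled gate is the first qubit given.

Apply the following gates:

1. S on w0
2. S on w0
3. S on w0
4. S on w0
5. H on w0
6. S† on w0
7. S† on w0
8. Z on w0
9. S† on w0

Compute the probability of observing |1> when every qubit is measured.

Outcome |1> occurs with probability 1/2. Key observation: gates 1-4 undo each other exactly, leaving only the rest of the circuit to track.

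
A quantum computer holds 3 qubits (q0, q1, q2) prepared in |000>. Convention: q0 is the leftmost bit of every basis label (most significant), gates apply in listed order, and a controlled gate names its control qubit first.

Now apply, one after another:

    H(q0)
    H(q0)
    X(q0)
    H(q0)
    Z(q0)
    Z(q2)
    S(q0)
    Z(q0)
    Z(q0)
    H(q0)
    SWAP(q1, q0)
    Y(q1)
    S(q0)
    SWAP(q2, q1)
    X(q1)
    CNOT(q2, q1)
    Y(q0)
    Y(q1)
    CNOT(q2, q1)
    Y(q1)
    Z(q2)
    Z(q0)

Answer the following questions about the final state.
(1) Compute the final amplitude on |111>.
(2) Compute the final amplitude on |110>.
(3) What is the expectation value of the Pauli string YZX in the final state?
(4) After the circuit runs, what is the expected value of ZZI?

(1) The amplitude on |111> is 1/2 + I/2. Key observation: steps 2-5 multiply out to the identity, so the circuit reduces to the remaining gates.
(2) |110> carries amplitude -1/2 + I/2 in the final state.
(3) The observable YZX averages to 0.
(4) The observable ZZI averages to 1.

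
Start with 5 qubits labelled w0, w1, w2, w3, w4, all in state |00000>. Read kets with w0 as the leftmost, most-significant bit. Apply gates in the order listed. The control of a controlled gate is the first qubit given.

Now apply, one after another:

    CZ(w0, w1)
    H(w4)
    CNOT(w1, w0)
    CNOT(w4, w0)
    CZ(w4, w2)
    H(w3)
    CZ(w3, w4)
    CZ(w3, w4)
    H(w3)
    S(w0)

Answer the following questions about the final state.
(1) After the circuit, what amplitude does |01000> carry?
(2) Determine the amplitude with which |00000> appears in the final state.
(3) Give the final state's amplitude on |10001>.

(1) The final state's coefficient on |01000> equals 0. Key observation: steps 6-9 multiply out to the identity, so the circuit reduces to the remaining gates.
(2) The amplitude on |00000> is sqrt(2)/2.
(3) The final state's coefficient on |10001> equals sqrt(2)*I/2.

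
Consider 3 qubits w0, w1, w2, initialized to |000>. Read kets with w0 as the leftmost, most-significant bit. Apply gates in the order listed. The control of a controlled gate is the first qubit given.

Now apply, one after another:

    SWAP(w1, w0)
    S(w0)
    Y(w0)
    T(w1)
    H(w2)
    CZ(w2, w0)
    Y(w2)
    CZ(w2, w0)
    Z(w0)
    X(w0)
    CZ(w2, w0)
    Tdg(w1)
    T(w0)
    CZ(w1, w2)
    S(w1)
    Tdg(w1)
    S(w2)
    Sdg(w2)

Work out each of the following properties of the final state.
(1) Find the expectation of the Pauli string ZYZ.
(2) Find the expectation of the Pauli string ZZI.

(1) The observable ZYZ averages to 0.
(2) The observable ZZI averages to 1.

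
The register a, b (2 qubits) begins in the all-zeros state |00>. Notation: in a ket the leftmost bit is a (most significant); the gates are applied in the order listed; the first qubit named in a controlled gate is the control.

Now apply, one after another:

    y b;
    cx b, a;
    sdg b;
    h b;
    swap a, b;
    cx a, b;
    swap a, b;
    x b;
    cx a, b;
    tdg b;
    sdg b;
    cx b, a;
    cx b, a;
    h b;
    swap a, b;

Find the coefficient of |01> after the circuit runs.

The amplitude on |01> is 1/2. Key observation: gates 12-13 undo each other exactly, leaving only the rest of the circuit to track.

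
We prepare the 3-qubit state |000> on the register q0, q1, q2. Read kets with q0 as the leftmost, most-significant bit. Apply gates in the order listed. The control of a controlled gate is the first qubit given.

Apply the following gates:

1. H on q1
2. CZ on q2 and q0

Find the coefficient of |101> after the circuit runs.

The amplitude on |101> is 0.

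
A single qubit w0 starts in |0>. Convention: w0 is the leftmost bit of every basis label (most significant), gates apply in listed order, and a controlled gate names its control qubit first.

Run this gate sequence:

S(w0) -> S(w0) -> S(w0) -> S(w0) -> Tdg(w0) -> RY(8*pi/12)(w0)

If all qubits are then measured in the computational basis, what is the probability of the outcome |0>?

The probability of measuring |0> is 1/4.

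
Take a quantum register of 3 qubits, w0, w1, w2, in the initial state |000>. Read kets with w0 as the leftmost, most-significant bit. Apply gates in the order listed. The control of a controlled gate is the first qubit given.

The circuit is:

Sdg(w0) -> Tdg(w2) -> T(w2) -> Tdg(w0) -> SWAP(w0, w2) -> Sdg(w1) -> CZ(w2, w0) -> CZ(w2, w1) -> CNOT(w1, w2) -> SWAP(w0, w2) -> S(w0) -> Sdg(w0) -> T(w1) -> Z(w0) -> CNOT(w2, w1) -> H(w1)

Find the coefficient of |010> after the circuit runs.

The amplitude on |010> is sqrt(2)/2.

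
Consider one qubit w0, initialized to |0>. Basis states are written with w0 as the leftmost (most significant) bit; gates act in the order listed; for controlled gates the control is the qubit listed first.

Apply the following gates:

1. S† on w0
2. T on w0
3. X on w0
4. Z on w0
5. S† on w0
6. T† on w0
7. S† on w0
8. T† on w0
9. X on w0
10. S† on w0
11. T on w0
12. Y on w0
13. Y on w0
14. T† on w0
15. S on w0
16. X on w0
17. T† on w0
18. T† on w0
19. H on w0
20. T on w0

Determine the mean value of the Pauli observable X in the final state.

In the final state, X has expectation -sqrt(2)/2. Key observation: the block from step 9 through step 16 cancels to the identity and can be dropped.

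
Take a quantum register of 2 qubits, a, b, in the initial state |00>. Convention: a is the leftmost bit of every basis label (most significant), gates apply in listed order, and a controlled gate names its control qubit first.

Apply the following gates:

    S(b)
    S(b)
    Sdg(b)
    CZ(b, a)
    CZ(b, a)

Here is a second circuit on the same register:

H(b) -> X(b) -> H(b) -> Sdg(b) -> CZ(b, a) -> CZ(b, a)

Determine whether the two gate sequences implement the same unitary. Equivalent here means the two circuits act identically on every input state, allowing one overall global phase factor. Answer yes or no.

Yes — the two circuits implement the same unitary up to a global phase.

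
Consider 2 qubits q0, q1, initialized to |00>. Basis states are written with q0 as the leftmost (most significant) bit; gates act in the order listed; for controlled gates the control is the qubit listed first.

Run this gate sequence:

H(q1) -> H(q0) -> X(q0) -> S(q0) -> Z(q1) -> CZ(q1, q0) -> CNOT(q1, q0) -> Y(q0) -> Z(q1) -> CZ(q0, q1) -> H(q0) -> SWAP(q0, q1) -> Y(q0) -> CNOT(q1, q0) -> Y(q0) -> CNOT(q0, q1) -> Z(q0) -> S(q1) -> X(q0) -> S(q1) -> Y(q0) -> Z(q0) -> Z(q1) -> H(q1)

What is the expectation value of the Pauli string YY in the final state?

In the final state, YY has expectation 1.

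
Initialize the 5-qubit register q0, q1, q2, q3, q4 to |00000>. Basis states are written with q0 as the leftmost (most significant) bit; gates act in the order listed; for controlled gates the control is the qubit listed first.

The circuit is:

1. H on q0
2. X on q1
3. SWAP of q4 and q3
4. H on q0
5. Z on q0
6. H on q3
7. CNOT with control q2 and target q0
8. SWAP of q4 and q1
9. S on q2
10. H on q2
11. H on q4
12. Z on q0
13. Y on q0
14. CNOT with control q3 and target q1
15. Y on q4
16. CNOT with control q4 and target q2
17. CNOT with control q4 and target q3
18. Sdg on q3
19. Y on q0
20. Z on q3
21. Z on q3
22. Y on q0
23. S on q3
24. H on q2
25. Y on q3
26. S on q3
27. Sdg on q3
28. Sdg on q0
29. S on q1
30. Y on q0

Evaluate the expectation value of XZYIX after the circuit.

In the final state, XZYIX has expectation 0.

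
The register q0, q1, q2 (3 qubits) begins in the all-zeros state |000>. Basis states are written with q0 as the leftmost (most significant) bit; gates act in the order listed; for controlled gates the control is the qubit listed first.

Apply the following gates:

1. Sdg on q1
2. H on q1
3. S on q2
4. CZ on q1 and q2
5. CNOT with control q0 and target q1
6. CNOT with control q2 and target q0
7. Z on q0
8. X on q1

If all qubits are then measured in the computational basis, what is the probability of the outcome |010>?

Outcome |010> occurs with probability 1/2.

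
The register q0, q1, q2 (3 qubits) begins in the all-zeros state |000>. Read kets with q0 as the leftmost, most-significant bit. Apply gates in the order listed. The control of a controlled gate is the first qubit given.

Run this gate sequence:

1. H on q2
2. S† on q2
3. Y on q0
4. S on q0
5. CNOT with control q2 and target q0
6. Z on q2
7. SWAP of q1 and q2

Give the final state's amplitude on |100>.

|100> carries amplitude -sqrt(2)/2 in the final state.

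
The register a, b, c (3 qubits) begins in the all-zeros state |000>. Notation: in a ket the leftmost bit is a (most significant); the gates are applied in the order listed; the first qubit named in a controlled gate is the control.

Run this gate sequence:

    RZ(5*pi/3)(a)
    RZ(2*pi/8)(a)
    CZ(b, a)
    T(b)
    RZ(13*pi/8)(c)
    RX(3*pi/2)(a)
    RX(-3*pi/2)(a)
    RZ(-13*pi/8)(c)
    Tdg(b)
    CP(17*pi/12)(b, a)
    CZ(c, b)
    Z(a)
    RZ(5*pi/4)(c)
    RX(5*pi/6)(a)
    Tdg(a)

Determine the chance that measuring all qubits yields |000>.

Outcome |000> occurs with probability 1/2 - sqrt(3)/4. Key observation: steps 4-9 multiply out to the identity, so the circuit reduces to the remaining gates.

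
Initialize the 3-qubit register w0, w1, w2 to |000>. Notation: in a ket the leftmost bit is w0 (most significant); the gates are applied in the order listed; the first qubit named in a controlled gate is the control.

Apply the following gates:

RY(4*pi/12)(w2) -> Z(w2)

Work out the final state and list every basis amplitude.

The resulting statevector has amplitude sqrt(3)/2 on |000>, -1/2 on |001>, and 0 on every other basis state.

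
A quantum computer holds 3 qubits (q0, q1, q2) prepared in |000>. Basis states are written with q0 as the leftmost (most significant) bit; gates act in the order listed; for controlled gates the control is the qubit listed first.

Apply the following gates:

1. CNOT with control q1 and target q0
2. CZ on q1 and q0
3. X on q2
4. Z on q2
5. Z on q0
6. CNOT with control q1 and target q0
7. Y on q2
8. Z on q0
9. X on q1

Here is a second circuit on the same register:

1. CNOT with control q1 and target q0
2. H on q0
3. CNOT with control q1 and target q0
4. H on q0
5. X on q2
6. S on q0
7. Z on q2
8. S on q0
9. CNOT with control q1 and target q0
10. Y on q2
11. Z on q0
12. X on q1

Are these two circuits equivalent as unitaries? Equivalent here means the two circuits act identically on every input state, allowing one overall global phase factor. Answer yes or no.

Yes — the two circuits implement the same unitary up to a global phase.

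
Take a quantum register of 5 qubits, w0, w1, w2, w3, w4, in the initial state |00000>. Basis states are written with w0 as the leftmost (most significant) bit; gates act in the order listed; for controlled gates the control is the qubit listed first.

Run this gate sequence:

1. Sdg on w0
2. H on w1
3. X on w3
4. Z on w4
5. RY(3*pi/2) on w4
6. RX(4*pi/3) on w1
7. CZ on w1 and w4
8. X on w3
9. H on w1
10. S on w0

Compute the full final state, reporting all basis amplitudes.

The final amplitudes are sqrt(2)/4 + sqrt(6)*I/4 on |00000>, -sqrt(2)/4 - sqrt(6)*I/4 on |01001>, and 0 on every other basis state.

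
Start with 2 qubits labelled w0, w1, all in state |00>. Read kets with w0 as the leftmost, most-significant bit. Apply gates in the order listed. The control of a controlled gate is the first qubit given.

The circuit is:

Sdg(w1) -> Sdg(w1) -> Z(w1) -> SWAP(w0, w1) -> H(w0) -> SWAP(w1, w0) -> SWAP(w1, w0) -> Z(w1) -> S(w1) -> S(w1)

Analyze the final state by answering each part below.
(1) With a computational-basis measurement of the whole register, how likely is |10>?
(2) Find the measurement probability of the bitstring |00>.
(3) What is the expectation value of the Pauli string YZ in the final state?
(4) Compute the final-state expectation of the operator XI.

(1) Outcome |10> occurs with probability 1/2.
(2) Outcome |00> occurs with probability 1/2.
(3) The observable YZ averages to 0.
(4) The expectation value of XI is 1.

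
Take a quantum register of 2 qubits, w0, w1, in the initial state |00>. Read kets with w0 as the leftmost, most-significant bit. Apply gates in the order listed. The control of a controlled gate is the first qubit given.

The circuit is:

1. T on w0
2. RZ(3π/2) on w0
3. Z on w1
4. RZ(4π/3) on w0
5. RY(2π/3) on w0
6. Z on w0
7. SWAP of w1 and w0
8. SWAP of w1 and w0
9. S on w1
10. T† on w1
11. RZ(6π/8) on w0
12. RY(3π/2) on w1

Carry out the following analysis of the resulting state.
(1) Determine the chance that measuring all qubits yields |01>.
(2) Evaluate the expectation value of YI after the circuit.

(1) Outcome |01> occurs with probability 1/8.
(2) The observable YI averages to -sqrt(6)/4.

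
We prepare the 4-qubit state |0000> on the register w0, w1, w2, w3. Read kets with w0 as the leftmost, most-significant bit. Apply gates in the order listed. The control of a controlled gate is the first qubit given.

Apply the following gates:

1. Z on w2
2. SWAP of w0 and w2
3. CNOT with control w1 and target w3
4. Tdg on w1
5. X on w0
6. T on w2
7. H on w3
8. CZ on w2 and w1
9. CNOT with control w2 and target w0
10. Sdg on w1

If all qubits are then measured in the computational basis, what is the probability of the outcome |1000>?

The probability of measuring |1000> is 1/2.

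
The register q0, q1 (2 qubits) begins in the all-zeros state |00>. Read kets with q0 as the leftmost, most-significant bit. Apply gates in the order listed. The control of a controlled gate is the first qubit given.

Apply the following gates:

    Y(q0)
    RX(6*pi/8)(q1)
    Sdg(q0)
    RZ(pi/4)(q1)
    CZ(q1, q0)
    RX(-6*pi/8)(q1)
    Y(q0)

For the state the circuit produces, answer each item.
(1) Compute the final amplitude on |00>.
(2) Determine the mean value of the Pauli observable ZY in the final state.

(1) The final state's coefficient on |00> equals (-(sqrt(2) + 2)*exp(3*I*pi/4) - sqrt(2)*I + 2*I)*exp(7*I*pi/8)/4.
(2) In the final state, ZY has expectation -1/2 - sqrt(2)/4.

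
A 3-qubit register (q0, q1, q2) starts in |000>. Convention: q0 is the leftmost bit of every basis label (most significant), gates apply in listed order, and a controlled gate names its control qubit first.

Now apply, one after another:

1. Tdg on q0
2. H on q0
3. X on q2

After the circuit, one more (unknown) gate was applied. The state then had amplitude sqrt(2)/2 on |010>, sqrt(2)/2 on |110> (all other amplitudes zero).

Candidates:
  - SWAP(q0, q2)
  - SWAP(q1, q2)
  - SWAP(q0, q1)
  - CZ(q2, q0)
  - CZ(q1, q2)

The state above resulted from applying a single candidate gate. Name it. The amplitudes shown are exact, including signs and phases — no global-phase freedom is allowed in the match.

The unique candidate consistent with the amplitudes is SWAP(q1, q2).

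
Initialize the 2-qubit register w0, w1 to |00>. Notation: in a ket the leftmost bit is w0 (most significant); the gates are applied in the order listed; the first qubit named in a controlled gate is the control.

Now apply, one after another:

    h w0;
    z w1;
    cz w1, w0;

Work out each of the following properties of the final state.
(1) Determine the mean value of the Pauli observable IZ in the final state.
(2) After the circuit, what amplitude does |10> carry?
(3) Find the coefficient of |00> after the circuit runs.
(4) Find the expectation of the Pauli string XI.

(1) In the final state, IZ has expectation 1.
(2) The final state's coefficient on |10> equals sqrt(2)/2.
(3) The final state's coefficient on |00> equals sqrt(2)/2.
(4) The observable XI averages to 1.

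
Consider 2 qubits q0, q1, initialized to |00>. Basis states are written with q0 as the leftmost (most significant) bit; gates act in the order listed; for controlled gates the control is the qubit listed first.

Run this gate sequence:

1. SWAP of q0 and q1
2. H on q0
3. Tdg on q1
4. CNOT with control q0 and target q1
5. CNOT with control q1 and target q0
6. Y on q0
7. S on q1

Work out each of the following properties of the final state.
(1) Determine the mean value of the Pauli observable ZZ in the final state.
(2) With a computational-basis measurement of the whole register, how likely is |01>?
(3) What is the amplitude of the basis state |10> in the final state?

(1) The expectation value of ZZ is 0.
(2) The probability of measuring |01> is 0.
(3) |10> carries amplitude sqrt(2)*I/2 in the final state.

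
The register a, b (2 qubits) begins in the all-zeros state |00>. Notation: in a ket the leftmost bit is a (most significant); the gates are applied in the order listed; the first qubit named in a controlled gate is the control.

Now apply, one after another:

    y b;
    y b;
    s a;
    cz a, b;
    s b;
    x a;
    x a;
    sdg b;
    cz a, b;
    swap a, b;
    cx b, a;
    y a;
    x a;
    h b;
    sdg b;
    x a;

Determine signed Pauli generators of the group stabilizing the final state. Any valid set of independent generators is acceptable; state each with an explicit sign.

One valid set of independent stabilizer generators is -IY, -ZI (any independent generating set of the same group is equally correct).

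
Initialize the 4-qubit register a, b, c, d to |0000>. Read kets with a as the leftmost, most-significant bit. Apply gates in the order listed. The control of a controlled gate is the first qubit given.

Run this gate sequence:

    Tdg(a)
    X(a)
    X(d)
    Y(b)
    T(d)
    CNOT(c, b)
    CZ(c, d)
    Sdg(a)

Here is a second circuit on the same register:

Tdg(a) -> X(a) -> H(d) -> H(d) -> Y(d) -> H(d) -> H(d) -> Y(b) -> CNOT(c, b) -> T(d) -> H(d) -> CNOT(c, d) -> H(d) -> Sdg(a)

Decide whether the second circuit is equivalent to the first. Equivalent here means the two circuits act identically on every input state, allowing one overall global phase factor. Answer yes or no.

No — the two circuits implement different unitaries, even allowing a global phase.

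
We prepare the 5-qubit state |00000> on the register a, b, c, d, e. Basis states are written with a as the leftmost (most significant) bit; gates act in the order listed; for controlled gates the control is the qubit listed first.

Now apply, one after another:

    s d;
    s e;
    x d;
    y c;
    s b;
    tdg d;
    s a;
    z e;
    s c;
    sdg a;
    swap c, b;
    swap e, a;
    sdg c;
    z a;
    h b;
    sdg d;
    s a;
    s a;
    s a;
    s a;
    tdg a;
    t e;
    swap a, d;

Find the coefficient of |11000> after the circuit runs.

The amplitude on |11000> is -sqrt(2)*exp(I*pi/4)/2. Key observation: the block from step 17 through step 20 cancels to the identity and can be dropped.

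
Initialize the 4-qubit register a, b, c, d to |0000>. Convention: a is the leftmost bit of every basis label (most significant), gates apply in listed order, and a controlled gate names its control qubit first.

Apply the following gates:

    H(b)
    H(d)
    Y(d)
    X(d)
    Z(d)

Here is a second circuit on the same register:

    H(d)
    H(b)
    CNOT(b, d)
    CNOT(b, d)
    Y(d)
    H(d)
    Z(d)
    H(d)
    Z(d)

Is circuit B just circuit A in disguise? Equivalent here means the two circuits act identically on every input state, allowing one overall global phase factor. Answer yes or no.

Yes, they are equivalent — the unitaries differ by at most a global phase.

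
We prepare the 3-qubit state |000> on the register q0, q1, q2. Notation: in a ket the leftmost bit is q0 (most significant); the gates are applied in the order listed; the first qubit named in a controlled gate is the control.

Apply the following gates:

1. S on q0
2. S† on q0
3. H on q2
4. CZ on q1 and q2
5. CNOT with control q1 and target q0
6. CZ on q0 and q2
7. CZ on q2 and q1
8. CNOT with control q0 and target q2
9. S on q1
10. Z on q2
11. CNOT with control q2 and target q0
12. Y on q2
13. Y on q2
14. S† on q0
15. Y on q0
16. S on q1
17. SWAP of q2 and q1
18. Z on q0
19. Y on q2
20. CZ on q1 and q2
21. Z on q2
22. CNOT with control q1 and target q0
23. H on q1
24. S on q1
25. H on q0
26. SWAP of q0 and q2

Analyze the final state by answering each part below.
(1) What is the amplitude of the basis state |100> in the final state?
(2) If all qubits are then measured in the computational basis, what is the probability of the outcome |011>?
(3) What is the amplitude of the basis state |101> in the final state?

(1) The amplitude on |100> is sqrt(2)*(-1 + I)/4.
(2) Outcome |011> occurs with probability 0.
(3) The final state's coefficient on |101> equals sqrt(2)*(1 - I)/4.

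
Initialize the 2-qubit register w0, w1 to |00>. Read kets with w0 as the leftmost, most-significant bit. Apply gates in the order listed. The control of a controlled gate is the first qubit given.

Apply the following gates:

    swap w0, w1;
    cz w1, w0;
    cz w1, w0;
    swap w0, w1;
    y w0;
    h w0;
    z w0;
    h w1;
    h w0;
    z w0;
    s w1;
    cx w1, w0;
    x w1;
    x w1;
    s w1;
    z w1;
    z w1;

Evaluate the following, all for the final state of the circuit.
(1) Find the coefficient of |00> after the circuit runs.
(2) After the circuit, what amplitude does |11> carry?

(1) The final state's coefficient on |00> equals sqrt(2)*I/2.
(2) The final state's coefficient on |11> equals -sqrt(2)*I/2.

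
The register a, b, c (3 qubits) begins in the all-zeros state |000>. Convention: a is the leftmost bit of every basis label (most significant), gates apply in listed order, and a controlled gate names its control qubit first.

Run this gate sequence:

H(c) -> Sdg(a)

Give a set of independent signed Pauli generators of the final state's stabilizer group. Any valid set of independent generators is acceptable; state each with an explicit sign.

One valid set of independent stabilizer generators is +IIX, +ZII, +IZI (any independent generating set of the same group is equally correct).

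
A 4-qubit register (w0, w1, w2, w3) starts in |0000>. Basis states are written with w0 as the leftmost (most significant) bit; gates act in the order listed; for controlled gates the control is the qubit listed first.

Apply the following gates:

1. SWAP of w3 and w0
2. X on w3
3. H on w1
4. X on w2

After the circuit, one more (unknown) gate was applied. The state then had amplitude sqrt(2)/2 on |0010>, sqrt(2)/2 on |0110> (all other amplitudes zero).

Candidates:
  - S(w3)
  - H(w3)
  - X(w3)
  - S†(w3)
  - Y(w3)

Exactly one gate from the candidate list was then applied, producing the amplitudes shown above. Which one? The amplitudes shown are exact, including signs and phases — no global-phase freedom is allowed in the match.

The unique candidate consistent with the amplitudes is X(w3).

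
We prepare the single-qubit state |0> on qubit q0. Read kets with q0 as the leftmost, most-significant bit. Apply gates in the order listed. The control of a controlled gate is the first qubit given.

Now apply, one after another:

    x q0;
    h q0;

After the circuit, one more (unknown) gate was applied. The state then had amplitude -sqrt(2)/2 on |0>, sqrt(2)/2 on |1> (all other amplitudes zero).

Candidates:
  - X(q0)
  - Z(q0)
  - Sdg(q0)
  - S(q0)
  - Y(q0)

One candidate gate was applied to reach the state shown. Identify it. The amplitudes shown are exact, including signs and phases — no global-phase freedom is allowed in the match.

It was X(q0) that produced the state shown.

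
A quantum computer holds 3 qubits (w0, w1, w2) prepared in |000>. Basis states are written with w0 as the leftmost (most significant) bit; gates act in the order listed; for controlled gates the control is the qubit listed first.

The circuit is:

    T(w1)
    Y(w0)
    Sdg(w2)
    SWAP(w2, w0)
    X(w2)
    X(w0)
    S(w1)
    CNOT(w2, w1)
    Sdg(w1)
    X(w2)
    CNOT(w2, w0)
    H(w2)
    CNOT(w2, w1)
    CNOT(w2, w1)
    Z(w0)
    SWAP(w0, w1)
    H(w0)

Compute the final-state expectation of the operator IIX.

The expectation value of IIX is -1.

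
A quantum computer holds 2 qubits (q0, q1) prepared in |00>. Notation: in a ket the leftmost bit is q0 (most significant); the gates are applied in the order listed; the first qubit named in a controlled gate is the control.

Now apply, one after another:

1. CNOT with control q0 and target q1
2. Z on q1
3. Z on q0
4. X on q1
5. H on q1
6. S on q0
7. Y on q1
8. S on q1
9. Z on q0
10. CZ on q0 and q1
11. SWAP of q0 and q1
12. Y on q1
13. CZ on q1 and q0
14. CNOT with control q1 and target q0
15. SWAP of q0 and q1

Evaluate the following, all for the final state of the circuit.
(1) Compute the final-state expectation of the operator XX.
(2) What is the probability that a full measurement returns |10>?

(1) The observable XX averages to 0.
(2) A full measurement returns |10> with probability 1/2.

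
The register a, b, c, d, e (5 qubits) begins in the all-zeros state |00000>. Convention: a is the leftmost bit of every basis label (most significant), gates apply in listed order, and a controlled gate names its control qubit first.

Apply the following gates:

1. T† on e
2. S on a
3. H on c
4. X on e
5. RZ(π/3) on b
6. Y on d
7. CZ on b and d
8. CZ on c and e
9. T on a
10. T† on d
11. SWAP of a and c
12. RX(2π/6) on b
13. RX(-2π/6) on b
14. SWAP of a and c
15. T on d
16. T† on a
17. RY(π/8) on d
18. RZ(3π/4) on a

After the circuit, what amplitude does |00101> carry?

The amplitude on |00101> is -sqrt(2)*exp(23*I*pi/24)*sin(pi/16)/2. Key observation: steps 9-16 multiply out to the identity, so the circuit reduces to the remaining gates.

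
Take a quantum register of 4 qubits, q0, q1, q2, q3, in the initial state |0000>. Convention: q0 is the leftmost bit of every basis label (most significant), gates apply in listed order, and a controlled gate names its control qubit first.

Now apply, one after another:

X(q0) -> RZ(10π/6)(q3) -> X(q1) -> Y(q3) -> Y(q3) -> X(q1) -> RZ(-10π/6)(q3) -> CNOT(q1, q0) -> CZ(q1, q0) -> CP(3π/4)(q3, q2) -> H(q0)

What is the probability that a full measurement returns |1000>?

The probability of measuring |1000> is 1/2. Key observation: steps 2-7 multiply out to the identity, so the circuit reduces to the remaining gates.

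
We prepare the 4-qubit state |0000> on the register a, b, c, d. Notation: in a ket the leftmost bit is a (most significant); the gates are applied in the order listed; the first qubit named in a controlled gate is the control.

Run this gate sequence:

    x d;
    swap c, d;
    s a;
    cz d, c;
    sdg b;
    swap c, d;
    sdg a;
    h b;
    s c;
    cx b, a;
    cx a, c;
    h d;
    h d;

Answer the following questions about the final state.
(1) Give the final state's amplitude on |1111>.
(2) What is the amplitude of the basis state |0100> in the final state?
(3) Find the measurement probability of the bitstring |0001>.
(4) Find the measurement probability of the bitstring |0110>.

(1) |1111> carries amplitude sqrt(2)/2 in the final state. Key observation: the block from step 12 through step 13 cancels to the identity and can be dropped.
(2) |0100> carries amplitude 0 in the final state.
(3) Outcome |0001> occurs with probability 1/2.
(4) The probability of measuring |0110> is 0.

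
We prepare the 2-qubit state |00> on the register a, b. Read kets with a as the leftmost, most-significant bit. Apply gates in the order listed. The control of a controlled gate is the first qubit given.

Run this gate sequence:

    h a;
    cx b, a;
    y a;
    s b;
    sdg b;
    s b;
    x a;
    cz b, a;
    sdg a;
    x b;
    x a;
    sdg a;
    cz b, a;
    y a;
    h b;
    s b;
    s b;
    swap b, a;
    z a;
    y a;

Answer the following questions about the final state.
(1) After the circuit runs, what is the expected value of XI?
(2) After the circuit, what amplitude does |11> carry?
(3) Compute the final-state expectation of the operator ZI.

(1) The expectation value of XI is 1.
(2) The final state's coefficient on |11> equals 1/2.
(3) The observable ZI averages to 0.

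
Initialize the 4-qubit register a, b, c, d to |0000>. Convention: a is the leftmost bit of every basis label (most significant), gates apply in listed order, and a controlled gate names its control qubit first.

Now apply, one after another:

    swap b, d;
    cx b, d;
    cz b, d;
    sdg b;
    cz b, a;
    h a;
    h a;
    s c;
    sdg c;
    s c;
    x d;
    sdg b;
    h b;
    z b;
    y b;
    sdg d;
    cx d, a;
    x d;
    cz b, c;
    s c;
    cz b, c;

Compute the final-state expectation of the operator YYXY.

The observable YYXY averages to 0. Key observation: gates 6-7 undo each other exactly, leaving only the rest of the circuit to track.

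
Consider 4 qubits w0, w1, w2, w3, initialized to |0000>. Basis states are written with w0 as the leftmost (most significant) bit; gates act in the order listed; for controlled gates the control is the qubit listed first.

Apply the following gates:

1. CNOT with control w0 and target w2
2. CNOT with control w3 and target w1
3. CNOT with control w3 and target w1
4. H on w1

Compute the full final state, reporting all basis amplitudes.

The resulting statevector has amplitude sqrt(2)/2 on |0000>, sqrt(2)/2 on |0100>, and 0 on every other basis state. Key observation: steps 2-3 multiply out to the identity, so the circuit reduces to the remaining gates.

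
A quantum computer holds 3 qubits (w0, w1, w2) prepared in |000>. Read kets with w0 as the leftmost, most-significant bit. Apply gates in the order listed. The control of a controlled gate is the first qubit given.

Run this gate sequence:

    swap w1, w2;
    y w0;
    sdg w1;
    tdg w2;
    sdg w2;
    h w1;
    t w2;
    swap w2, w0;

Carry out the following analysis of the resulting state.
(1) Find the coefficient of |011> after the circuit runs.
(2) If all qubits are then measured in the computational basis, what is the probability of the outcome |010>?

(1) The amplitude on |011> is sqrt(2)*I/2.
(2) A full measurement returns |010> with probability 0.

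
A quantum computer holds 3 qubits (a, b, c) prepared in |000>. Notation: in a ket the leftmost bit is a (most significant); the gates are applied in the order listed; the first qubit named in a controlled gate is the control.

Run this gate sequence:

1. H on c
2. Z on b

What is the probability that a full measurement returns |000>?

Outcome |000> occurs with probability 1/2.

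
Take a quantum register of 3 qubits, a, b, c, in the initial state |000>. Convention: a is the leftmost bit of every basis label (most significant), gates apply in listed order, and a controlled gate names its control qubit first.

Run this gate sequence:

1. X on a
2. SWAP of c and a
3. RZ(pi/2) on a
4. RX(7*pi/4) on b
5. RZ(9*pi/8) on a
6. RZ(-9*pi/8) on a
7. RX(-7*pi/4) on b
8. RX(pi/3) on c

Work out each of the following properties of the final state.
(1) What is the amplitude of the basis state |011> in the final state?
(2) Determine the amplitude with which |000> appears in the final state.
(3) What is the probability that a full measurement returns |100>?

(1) |011> carries amplitude 0 in the final state. Key observation: the block from step 4 through step 7 cancels to the identity and can be dropped.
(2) The final state's coefficient on |000> equals -exp(I*pi/4)/2.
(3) The probability of measuring |100> is 0.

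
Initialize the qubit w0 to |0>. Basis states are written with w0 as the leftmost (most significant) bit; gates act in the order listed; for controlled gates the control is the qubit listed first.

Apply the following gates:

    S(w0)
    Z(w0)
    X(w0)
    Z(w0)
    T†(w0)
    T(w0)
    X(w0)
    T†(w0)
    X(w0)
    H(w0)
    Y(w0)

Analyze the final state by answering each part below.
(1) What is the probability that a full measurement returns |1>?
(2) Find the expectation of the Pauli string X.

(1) Outcome |1> occurs with probability 1/2.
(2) The observable X averages to 1.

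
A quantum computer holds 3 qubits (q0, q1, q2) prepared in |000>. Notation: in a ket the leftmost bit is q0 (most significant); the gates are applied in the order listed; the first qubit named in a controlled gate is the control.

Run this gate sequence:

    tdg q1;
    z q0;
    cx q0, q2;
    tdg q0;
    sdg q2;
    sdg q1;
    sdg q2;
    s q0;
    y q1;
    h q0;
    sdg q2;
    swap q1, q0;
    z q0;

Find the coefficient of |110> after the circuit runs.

The amplitude on |110> is -sqrt(2)*I/2.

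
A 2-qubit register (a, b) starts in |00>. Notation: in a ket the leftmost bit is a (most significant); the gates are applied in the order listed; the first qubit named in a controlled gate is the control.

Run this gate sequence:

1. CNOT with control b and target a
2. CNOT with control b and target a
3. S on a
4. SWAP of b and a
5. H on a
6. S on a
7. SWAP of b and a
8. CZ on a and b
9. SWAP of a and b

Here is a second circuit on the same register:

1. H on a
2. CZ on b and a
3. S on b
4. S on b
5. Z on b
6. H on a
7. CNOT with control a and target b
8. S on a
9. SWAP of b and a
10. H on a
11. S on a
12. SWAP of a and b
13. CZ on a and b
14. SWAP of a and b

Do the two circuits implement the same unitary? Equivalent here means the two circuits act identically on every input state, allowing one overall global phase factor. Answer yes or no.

No, they are not equivalent — no single phase factor reconciles the two unitaries.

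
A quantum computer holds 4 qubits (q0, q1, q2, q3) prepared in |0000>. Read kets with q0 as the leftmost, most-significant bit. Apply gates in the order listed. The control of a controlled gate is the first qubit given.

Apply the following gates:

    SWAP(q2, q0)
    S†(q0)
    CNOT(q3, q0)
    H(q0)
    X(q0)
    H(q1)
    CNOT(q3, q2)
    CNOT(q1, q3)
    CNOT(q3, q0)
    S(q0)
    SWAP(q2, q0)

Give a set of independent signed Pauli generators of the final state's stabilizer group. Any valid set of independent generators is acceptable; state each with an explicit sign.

The stabilizer group can be generated by +IXIX, +IIYI, +ZIII, +IZIZ, among other valid generating sets.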